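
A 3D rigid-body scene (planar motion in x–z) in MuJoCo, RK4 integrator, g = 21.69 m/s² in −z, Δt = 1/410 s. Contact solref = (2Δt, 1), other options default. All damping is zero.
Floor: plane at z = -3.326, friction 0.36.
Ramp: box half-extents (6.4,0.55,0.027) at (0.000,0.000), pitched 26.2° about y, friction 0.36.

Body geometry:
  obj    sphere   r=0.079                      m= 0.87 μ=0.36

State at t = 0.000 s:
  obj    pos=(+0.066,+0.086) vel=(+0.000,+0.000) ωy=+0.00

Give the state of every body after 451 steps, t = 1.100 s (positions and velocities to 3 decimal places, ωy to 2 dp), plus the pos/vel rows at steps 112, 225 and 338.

State at t = 1.100 s:
  obj    pos=(+3.779,-1.741) vel=(+6.751,-3.322) ωy=+95.24

Key-timestep trajectory:
   step    t(s)  obj.x    obj.z    obj.vx   obj.vz 
    112  0.2732   +0.295  -0.027  +1.677  -0.825
    225  0.5488   +0.990  -0.369  +3.368  -1.657
    338  0.8244   +2.152  -0.941  +5.060  -2.490


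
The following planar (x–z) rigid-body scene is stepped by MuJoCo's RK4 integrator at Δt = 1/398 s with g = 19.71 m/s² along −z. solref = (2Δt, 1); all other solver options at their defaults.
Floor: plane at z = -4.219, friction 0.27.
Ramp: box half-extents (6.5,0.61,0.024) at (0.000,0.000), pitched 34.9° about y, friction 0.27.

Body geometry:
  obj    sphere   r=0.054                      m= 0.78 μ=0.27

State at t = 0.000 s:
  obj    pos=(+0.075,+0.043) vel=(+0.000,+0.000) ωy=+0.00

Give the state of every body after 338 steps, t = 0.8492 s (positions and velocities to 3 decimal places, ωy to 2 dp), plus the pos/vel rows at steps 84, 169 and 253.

State at t = 0.8492 s:
  obj    pos=(+2.458,-1.619) vel=(+5.611,-3.914) ωy=+126.66

Key-timestep trajectory:
   step    t(s)  obj.x    obj.z    obj.vx   obj.vz 
     84  0.2111   +0.222  -0.060  +1.395  -0.973
    169  0.4246   +0.671  -0.373  +2.805  -1.957
    253  0.6357   +1.410  -0.888  +4.200  -2.930


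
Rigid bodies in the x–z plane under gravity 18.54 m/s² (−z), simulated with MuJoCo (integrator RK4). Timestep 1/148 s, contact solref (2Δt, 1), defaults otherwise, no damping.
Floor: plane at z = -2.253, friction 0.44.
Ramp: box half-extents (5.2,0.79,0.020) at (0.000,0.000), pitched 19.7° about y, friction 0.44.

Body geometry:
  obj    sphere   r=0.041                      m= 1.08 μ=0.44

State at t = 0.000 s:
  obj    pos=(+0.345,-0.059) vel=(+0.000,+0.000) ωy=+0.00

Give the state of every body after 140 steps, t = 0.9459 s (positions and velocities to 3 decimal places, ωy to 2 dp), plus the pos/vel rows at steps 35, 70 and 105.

State at t = 0.9459 s:
  obj    pos=(+2.225,-0.732) vel=(+3.975,-1.423) ωy=+102.99

Key-timestep trajectory:
   step    t(s)  obj.x    obj.z    obj.vx   obj.vz 
     35  0.2365   +0.463  -0.101  +0.994  -0.356
     70  0.4730   +0.815  -0.227  +1.988  -0.712
    105  0.7095   +1.403  -0.437  +2.981  -1.067


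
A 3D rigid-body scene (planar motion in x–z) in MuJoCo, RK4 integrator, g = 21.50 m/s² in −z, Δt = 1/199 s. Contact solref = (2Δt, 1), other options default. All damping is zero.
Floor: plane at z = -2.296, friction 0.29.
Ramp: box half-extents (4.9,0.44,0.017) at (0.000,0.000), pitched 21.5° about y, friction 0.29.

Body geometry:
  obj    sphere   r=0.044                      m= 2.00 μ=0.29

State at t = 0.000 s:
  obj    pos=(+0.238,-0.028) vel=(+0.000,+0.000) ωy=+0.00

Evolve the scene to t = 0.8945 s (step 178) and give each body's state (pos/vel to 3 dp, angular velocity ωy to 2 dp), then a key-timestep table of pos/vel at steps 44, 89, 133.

State at t = 0.8945 s:
  obj    pos=(+2.333,-0.853) vel=(+4.684,-1.845) ωy=+114.40

Key-timestep trajectory:
   step    t(s)  obj.x    obj.z    obj.vx   obj.vz 
     44  0.2211   +0.366  -0.079  +1.158  -0.456
     89  0.4472   +0.762  -0.235  +2.342  -0.923
    133  0.6683   +1.408  -0.489  +3.500  -1.379


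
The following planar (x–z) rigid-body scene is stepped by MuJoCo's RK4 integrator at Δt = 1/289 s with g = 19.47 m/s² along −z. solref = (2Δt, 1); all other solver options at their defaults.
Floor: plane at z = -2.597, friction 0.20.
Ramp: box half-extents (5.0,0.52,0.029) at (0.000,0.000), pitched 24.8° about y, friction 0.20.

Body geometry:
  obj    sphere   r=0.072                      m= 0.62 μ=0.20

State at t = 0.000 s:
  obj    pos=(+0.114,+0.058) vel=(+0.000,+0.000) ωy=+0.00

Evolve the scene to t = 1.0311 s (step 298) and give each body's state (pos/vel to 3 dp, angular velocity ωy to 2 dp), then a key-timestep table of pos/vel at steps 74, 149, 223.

State at t = 1.0311 s:
  obj    pos=(+2.930,-1.242) vel=(+5.461,-2.523) ωy=+83.53

Key-timestep trajectory:
   step    t(s)  obj.x    obj.z    obj.vx   obj.vz 
     74  0.2561   +0.288  -0.022  +1.356  -0.627
    149  0.5156   +0.818  -0.267  +2.730  -1.262
    223  0.7716   +1.691  -0.670  +4.086  -1.888


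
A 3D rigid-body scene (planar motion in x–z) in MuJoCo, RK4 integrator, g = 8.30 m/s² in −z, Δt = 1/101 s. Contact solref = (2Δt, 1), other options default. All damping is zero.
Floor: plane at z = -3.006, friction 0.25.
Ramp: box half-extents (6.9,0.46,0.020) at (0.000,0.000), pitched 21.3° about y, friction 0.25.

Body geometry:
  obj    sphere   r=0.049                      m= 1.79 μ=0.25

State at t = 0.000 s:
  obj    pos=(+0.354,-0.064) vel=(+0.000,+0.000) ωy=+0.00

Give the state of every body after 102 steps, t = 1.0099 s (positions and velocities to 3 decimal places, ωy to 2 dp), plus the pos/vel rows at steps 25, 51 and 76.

State at t = 1.0099 s:
  obj    pos=(+1.377,-0.463) vel=(+2.026,-0.790) ωy=+44.37

Key-timestep trajectory:
   step    t(s)  obj.x    obj.z    obj.vx   obj.vz 
     25  0.2475   +0.416  -0.088  +0.497  -0.194
     51  0.5050   +0.610  -0.164  +1.013  -0.395
     76  0.7525   +0.922  -0.286  +1.510  -0.589


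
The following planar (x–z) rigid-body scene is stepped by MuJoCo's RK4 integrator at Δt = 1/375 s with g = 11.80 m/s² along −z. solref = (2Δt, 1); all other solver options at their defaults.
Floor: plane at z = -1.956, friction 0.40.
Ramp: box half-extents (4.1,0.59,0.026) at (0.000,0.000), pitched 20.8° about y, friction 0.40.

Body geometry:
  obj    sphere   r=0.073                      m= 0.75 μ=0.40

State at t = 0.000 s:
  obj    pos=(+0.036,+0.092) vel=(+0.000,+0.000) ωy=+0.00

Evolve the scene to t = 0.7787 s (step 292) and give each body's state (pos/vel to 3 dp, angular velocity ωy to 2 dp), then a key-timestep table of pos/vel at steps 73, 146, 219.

State at t = 0.7787 s:
  obj    pos=(+0.884,-0.230) vel=(+2.179,-0.828) ωy=+31.92

Key-timestep trajectory:
   step    t(s)  obj.x    obj.z    obj.vx   obj.vz 
     73  0.1947   +0.089  +0.072  +0.545  -0.207
    146  0.3893   +0.248  +0.012  +1.089  -0.414
    219  0.5840   +0.513  -0.089  +1.634  -0.621


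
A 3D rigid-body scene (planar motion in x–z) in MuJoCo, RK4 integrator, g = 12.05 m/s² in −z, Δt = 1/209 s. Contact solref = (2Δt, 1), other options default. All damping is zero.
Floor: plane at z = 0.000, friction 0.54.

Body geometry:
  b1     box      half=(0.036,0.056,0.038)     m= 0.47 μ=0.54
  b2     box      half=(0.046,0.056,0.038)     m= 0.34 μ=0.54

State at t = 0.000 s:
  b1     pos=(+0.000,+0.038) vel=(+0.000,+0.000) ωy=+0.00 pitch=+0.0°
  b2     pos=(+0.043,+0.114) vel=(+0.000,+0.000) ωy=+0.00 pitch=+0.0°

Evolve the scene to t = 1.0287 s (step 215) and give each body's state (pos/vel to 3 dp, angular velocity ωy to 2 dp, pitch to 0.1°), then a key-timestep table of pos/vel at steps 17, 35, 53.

State at t = 1.0287 s:
  b1     pos=(+0.000,+0.038) vel=(+0.000,+0.000) ωy=+0.00 pitch=+0.0°
  b2     pos=(+0.089,+0.046) vel=(+0.000,+0.000) ωy=+0.00 pitch=+90.0°

Key-timestep trajectory:
   step    t(s)  b1.x    b1.z    b1.vx   b1.vz   b2.x    b2.z    b2.vx   b2.vz 
     17  0.0813   +0.000  +0.038  +0.000  +0.000   +0.047  +0.113  +0.113  -0.034
     35  0.1675   +0.000  +0.038  +0.000  +0.000   +0.064  +0.102  +0.278  -0.304
     53  0.2536   +0.000  +0.038  +0.000  +0.000   +0.090  +0.043  +0.147  -0.125


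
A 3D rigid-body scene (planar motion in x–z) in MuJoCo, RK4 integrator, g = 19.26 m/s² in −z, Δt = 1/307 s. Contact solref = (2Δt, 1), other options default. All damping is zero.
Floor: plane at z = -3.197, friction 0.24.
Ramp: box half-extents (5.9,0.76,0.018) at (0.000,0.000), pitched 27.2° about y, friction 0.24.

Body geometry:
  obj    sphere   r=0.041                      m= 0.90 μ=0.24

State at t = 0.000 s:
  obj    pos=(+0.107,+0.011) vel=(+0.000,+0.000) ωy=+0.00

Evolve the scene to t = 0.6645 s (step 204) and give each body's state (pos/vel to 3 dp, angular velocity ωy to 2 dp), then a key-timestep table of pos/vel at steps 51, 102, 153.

State at t = 0.6645 s:
  obj    pos=(+1.342,-0.623) vel=(+3.717,-1.910) ωy=+101.89

Key-timestep trajectory:
   step    t(s)  obj.x    obj.z    obj.vx   obj.vz 
     51  0.1661   +0.184  -0.028  +0.929  -0.478
    102  0.3322   +0.416  -0.147  +1.858  -0.955
    153  0.4984   +0.802  -0.346  +2.788  -1.433


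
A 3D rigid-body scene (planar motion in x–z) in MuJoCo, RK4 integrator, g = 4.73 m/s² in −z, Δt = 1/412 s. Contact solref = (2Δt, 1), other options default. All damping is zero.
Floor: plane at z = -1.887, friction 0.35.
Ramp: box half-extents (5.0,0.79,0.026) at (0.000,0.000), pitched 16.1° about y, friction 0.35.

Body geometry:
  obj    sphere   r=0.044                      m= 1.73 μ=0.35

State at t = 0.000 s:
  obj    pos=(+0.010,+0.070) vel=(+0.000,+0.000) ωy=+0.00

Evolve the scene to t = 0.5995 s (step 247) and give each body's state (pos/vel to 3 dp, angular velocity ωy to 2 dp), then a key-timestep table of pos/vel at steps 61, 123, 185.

State at t = 0.5995 s:
  obj    pos=(+0.172,+0.023) vel=(+0.540,-0.156) ωy=+12.76

Key-timestep trajectory:
   step    t(s)  obj.x    obj.z    obj.vx   obj.vz 
     61  0.1481   +0.020  +0.067  +0.133  -0.038
    123  0.2985   +0.050  +0.058  +0.269  -0.078
    185  0.4490   +0.101  +0.044  +0.404  -0.117


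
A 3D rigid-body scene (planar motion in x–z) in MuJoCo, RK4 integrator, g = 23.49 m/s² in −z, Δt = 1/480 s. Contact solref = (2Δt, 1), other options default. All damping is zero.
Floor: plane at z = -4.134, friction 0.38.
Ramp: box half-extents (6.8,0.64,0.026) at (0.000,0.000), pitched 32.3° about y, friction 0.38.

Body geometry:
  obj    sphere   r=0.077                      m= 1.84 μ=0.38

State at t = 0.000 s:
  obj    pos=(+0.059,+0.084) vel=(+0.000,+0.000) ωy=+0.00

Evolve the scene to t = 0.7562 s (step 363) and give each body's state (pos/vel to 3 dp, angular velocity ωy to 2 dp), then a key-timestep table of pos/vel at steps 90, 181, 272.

State at t = 0.7562 s:
  obj    pos=(+2.226,-1.286) vel=(+5.731,-3.623) ωy=+88.05

Key-timestep trajectory:
   step    t(s)  obj.x    obj.z    obj.vx   obj.vz 
     90  0.1875   +0.192  +0.000  +1.421  -0.898
    181  0.3771   +0.598  -0.256  +2.858  -1.807
    272  0.5667   +1.276  -0.685  +4.295  -2.715


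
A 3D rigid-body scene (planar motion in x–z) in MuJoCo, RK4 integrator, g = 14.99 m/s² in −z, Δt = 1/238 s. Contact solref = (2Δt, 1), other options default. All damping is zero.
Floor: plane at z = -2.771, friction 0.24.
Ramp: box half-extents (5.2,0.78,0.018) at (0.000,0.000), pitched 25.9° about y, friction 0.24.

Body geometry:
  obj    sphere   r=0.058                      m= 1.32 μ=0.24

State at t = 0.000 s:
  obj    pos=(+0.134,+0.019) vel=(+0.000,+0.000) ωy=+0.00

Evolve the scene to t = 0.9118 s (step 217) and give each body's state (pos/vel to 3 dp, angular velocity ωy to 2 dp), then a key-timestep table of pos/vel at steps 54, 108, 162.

State at t = 0.9118 s:
  obj    pos=(+1.883,-0.830) vel=(+3.836,-1.863) ωy=+73.51

Key-timestep trajectory:
   step    t(s)  obj.x    obj.z    obj.vx   obj.vz 
     54  0.2269   +0.243  -0.033  +0.955  -0.464
    108  0.4538   +0.567  -0.191  +1.909  -0.927
    162  0.6807   +1.109  -0.454  +2.864  -1.391


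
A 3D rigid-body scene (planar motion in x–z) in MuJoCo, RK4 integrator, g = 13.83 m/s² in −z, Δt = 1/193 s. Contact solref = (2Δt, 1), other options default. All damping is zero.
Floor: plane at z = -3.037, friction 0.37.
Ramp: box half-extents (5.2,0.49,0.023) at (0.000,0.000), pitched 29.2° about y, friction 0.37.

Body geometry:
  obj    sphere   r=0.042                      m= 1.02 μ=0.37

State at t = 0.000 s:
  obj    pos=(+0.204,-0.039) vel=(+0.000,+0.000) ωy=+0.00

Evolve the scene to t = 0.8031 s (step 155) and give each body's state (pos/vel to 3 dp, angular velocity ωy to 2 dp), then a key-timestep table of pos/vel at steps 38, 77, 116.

State at t = 0.8031 s:
  obj    pos=(+1.561,-0.798) vel=(+3.378,-1.888) ωy=+92.13

Key-timestep trajectory:
   step    t(s)  obj.x    obj.z    obj.vx   obj.vz 
     38  0.1969   +0.285  -0.085  +0.828  -0.463
     77  0.3990   +0.539  -0.227  +1.678  -0.938
    116  0.6010   +0.964  -0.464  +2.528  -1.413


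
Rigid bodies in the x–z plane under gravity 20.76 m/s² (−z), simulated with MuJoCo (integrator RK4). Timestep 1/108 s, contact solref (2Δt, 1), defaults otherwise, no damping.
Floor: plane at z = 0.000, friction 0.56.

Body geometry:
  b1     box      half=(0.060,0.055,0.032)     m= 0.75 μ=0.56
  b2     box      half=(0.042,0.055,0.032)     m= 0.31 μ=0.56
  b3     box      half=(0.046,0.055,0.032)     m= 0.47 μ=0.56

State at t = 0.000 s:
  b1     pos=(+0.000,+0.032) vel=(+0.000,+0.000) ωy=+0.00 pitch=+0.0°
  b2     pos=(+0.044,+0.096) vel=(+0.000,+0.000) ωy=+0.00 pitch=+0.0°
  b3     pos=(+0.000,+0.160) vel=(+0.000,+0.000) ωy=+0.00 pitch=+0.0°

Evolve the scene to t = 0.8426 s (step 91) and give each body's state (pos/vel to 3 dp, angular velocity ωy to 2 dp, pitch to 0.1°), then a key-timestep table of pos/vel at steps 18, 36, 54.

State at t = 0.8426 s:
  b1     pos=(+0.000,+0.032) vel=(+0.000,+0.000) ωy=+0.00 pitch=+0.0°
  b2     pos=(+0.044,+0.096) vel=(+0.000,+0.000) ωy=+0.00 pitch=+0.1°
  b3     pos=(-0.121,+0.032) vel=(+0.000,+0.000) ωy=+0.00 pitch=+180.0°

Key-timestep trajectory:
   step    t(s)  b1.x    b1.z    b1.vx   b1.vz   b2.x    b2.z    b2.vx   b2.vz   b3.x    b3.z    b3.vx   b3.vz 
     18  0.1667   +0.000  +0.032  +0.001  +0.000   +0.044  +0.096  +0.004  +0.000   -0.016  +0.154  -0.290  -0.181
     36  0.3333   +0.000  +0.032  +0.000  +0.000   +0.044  +0.096  +0.000  +0.000   -0.063  +0.113  -0.188  +0.002
     54  0.5000   +0.000  +0.032  +0.000  +0.000   +0.044  +0.096  +0.000  +0.000   -0.124  +0.020  -0.043  -0.397


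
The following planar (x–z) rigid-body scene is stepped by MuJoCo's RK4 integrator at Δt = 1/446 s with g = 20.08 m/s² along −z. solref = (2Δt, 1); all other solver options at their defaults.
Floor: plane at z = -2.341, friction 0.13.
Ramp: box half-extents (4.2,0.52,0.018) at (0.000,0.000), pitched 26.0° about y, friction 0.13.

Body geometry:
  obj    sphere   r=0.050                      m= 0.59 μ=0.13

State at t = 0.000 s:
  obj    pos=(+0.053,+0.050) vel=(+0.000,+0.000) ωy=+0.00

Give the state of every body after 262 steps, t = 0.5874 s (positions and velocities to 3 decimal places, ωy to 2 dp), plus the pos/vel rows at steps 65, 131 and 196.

State at t = 0.5874 s:
  obj    pos=(+1.054,-0.439) vel=(+3.412,-1.653) ωy=+68.96

Key-timestep trajectory:
   step    t(s)  obj.x    obj.z    obj.vx   obj.vz 
     65  0.1457   +0.115  +0.020  +0.849  -0.403
    131  0.2937   +0.303  -0.072  +1.706  -0.828
    196  0.4395   +0.613  -0.223  +2.551  -1.242


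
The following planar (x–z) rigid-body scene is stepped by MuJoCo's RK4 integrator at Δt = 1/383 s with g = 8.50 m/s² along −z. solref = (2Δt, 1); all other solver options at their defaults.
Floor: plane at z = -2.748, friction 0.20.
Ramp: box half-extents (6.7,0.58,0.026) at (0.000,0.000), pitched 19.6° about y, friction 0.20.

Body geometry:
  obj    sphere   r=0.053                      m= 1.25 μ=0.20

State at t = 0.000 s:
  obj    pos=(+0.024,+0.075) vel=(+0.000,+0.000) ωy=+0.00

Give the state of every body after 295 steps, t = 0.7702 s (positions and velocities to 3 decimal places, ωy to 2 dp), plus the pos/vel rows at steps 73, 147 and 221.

State at t = 0.7702 s:
  obj    pos=(+0.593,-0.127) vel=(+1.478,-0.526) ωy=+29.59

Key-timestep trajectory:
   step    t(s)  obj.x    obj.z    obj.vx   obj.vz 
     73  0.1906   +0.059  +0.063  +0.366  -0.130
    147  0.3838   +0.165  +0.025  +0.736  -0.262
    221  0.5770   +0.344  -0.038  +1.107  -0.394


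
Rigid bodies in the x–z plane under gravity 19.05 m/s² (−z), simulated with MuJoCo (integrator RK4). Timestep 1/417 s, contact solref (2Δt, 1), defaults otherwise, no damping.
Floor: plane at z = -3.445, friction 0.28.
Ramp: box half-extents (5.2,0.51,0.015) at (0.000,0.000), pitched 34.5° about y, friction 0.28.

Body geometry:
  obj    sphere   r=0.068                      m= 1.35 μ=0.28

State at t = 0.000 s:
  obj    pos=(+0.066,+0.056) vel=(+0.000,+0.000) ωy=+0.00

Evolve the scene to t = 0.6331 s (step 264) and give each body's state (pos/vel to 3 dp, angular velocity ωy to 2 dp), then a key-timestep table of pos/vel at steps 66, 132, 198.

State at t = 0.6331 s:
  obj    pos=(+1.339,-0.819) vel=(+4.021,-2.764) ωy=+71.74

Key-timestep trajectory:
   step    t(s)  obj.x    obj.z    obj.vx   obj.vz 
     66  0.1583   +0.145  +0.001  +1.006  -0.691
    132  0.3165   +0.384  -0.163  +2.011  -1.382
    198  0.4748   +0.782  -0.437  +3.016  -2.073


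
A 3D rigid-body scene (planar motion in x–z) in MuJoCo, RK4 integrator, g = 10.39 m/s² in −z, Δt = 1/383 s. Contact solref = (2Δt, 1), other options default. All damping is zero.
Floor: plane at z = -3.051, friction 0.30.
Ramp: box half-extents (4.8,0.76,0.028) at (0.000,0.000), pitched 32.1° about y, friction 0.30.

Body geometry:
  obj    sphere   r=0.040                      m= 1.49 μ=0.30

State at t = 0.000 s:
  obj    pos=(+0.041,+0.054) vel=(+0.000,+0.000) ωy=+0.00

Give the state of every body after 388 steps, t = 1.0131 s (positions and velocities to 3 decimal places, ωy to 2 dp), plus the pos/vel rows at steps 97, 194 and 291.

State at t = 1.0131 s:
  obj    pos=(+1.756,-1.021) vel=(+3.385,-2.123) ωy=+99.87

Key-timestep trajectory:
   step    t(s)  obj.x    obj.z    obj.vx   obj.vz 
     97  0.2533   +0.148  -0.013  +0.846  -0.531
    194  0.5065   +0.470  -0.214  +1.692  -1.062
    291  0.7598   +1.006  -0.551  +2.538  -1.592


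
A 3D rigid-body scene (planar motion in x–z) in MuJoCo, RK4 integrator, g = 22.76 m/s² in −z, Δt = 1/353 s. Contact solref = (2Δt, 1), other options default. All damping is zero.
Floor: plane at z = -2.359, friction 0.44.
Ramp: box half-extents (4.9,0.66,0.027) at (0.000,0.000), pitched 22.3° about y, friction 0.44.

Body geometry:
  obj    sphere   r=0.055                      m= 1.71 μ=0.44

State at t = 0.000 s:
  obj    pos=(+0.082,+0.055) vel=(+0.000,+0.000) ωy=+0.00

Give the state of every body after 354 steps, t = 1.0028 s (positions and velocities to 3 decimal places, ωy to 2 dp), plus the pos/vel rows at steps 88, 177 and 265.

State at t = 1.0028 s:
  obj    pos=(+2.952,-1.122) vel=(+5.724,-2.347) ωy=+112.47

Key-timestep trajectory:
   step    t(s)  obj.x    obj.z    obj.vx   obj.vz 
     88  0.2493   +0.259  -0.018  +1.423  -0.584
    177  0.5014   +0.800  -0.239  +2.862  -1.174
    265  0.7507   +1.690  -0.605  +4.285  -1.757


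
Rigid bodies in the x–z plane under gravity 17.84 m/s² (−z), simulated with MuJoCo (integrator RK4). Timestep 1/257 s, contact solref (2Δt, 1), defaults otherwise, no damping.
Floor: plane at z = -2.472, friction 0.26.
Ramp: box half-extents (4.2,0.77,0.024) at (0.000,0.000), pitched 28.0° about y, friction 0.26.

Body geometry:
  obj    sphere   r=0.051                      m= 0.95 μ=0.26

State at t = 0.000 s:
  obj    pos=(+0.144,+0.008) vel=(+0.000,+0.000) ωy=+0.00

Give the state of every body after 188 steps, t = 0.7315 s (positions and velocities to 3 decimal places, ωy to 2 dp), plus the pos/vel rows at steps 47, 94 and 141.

State at t = 0.7315 s:
  obj    pos=(+1.558,-0.743) vel=(+3.864,-2.055) ωy=+85.79

Key-timestep trajectory:
   step    t(s)  obj.x    obj.z    obj.vx   obj.vz 
     47  0.1829   +0.233  -0.039  +0.966  -0.514
     94  0.3658   +0.498  -0.180  +1.932  -1.027
    141  0.5486   +0.939  -0.414  +2.898  -1.541


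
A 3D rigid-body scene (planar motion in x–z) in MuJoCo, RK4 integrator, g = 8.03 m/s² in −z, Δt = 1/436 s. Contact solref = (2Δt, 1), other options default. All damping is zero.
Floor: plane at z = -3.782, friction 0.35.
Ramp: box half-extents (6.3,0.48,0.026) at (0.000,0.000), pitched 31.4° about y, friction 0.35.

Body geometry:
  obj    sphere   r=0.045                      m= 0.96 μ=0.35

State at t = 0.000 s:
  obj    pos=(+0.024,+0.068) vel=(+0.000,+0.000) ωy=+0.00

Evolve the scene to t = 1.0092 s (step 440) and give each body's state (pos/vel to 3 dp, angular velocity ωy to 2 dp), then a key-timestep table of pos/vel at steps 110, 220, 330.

State at t = 1.0092 s:
  obj    pos=(+1.323,-0.724) vel=(+2.574,-1.571) ωy=+67.01

Key-timestep trajectory:
   step    t(s)  obj.x    obj.z    obj.vx   obj.vz 
    110  0.2523   +0.105  +0.019  +0.644  -0.393
    220  0.5046   +0.349  -0.130  +1.287  -0.786
    330  0.7569   +0.755  -0.378  +1.931  -1.178


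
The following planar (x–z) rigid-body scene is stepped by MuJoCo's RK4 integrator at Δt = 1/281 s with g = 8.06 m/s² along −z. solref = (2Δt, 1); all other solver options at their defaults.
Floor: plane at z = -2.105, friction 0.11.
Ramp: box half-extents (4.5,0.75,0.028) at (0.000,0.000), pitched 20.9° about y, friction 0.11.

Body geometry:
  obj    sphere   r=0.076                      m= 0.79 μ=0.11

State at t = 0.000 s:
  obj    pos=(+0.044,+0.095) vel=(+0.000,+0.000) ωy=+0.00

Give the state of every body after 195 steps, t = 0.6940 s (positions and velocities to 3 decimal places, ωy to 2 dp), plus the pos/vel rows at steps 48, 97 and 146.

State at t = 0.6940 s:
  obj    pos=(+0.506,-0.082) vel=(+1.332,-0.508) ωy=+18.75

Key-timestep trajectory:
   step    t(s)  obj.x    obj.z    obj.vx   obj.vz 
     48  0.1708   +0.072  +0.084  +0.329  -0.125
     97  0.3452   +0.158  +0.051  +0.662  -0.253
    146  0.5196   +0.303  -0.004  +0.997  -0.381


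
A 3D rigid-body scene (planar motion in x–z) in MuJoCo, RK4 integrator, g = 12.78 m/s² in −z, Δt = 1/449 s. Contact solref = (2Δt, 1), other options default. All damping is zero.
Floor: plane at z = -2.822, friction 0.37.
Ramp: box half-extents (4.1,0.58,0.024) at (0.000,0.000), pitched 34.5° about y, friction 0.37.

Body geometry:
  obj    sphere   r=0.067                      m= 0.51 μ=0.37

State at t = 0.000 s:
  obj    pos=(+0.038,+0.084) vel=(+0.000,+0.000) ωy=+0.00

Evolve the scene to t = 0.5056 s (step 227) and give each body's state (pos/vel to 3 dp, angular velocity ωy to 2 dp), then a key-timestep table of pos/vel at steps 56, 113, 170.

State at t = 0.5056 s:
  obj    pos=(+0.583,-0.290) vel=(+2.154,-1.481) ωy=+39.01

Key-timestep trajectory:
   step    t(s)  obj.x    obj.z    obj.vx   obj.vz 
     56  0.1247   +0.071  +0.061  +0.532  -0.365
    113  0.2517   +0.173  -0.009  +1.073  -0.737
    170  0.3786   +0.344  -0.126  +1.613  -1.109


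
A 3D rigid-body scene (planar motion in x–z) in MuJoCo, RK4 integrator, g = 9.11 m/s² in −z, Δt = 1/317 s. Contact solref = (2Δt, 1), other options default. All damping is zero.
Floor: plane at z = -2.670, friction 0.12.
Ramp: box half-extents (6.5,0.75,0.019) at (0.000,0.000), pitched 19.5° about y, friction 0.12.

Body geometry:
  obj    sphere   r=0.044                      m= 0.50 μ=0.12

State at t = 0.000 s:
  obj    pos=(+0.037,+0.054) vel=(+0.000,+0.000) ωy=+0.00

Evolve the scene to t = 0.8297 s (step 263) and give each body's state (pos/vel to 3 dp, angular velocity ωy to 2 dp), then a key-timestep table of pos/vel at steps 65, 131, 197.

State at t = 0.8297 s:
  obj    pos=(+0.742,-0.196) vel=(+1.699,-0.602) ωy=+40.95

Key-timestep trajectory:
   step    t(s)  obj.x    obj.z    obj.vx   obj.vz 
     65  0.2050   +0.080  +0.038  +0.420  -0.149
    131  0.4132   +0.212  -0.008  +0.846  -0.300
    197  0.6215   +0.432  -0.086  +1.273  -0.451


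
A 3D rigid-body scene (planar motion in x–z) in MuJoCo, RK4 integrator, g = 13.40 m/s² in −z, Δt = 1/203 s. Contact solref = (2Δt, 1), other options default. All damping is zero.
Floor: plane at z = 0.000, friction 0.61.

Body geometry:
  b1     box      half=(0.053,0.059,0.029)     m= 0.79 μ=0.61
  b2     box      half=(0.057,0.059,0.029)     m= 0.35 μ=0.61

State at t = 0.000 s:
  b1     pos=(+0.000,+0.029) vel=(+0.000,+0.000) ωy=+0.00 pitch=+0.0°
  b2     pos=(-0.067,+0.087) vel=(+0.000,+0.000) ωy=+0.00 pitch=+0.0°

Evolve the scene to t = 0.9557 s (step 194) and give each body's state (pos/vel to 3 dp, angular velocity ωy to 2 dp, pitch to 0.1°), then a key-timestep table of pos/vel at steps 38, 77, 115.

State at t = 0.9557 s:
  b1     pos=(+0.000,+0.029) vel=(+0.000,+0.000) ωy=+0.00 pitch=+0.0°
  b2     pos=(-0.126,+0.057) vel=(+0.000,+0.000) ωy=+0.00 pitch=-90.0°

Key-timestep trajectory:
   step    t(s)  b1.x    b1.z    b1.vx   b1.vz   b2.x    b2.z    b2.vx   b2.vz 
     38  0.1872   +0.000  +0.029  +0.000  +0.000   -0.099  +0.064  -0.256  +0.009
     77  0.3793   +0.000  +0.029  +0.000  +0.000   -0.139  +0.062  +0.015  -0.004
    115  0.5665   +0.000  +0.029  +0.000  +0.000   -0.123  +0.058  -0.136  -0.061


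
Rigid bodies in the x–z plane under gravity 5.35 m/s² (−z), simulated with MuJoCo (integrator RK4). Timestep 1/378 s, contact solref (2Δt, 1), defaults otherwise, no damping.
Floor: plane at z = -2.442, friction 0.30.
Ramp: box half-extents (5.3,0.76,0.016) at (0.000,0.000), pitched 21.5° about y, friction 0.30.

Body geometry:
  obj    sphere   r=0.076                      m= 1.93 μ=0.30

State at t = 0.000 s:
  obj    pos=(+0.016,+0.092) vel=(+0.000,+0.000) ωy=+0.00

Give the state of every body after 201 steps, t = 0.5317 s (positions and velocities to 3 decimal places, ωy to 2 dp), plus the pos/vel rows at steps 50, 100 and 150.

State at t = 0.5317 s:
  obj    pos=(+0.200,+0.020) vel=(+0.693,-0.273) ωy=+9.80

Key-timestep trajectory:
   step    t(s)  obj.x    obj.z    obj.vx   obj.vz 
     50  0.1323   +0.028  +0.088  +0.172  -0.068
    100  0.2646   +0.062  +0.075  +0.345  -0.136
    150  0.3968   +0.119  +0.052  +0.517  -0.204


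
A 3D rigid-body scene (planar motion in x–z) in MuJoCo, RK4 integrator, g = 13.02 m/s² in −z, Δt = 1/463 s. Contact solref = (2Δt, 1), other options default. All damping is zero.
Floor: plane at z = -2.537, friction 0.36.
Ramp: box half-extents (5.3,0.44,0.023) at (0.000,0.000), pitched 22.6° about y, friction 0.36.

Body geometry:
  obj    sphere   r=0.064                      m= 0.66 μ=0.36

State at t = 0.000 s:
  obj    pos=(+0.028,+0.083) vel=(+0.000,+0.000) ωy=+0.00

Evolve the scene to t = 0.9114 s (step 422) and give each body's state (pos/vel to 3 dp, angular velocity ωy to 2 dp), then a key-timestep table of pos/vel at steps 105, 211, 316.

State at t = 0.9114 s:
  obj    pos=(+1.398,-0.488) vel=(+3.007,-1.252) ωy=+50.89

Key-timestep trajectory:
   step    t(s)  obj.x    obj.z    obj.vx   obj.vz 
    105  0.2268   +0.113  +0.047  +0.748  -0.312
    211  0.4557   +0.371  -0.060  +1.504  -0.626
    316  0.6825   +0.796  -0.237  +2.252  -0.937


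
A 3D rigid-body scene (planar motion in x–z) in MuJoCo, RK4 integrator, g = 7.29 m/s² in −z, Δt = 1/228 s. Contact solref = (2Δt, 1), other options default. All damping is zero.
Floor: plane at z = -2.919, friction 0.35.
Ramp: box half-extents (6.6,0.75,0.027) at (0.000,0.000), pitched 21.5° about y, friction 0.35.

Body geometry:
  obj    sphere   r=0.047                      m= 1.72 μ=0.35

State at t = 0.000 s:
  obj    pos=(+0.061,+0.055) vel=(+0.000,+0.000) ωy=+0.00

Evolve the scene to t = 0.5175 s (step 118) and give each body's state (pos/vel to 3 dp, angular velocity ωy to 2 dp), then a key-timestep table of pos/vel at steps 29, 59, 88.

State at t = 0.5175 s:
  obj    pos=(+0.299,-0.038) vel=(+0.919,-0.362) ωy=+21.01

Key-timestep trajectory:
   step    t(s)  obj.x    obj.z    obj.vx   obj.vz 
     29  0.1272   +0.076  +0.050  +0.226  -0.089
     59  0.2588   +0.121  +0.032  +0.460  -0.181
     88  0.3860   +0.193  +0.003  +0.685  -0.270


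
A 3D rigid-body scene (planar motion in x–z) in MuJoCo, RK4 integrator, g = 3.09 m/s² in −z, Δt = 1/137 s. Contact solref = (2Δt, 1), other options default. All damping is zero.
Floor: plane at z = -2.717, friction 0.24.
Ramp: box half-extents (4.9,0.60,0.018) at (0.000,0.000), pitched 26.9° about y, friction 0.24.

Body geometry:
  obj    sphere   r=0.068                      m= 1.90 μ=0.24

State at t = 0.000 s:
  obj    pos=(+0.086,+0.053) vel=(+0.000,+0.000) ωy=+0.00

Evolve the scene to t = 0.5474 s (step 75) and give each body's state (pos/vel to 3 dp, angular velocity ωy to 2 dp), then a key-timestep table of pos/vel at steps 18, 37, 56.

State at t = 0.5474 s:
  obj    pos=(+0.219,-0.015) vel=(+0.488,-0.247) ωy=+8.03

Key-timestep trajectory:
   step    t(s)  obj.x    obj.z    obj.vx   obj.vz 
     18  0.1314   +0.094  +0.049  +0.117  -0.059
     37  0.2701   +0.118  +0.036  +0.241  -0.122
     56  0.4088   +0.160  +0.015  +0.364  -0.185


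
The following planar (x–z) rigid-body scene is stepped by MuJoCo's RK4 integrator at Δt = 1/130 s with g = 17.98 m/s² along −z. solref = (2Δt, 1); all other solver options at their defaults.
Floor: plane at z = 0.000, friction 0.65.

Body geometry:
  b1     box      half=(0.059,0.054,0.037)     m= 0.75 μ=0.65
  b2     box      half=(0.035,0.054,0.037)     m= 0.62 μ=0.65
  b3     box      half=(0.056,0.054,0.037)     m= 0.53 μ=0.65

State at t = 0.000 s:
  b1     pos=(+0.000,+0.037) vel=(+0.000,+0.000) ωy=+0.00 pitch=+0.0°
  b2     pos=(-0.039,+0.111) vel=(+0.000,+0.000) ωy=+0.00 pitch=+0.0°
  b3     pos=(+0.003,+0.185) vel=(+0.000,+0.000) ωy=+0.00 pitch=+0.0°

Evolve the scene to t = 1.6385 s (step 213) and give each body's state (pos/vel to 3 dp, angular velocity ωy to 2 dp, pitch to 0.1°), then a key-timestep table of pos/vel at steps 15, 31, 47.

State at t = 1.6385 s:
  b1     pos=(+0.000,+0.037) vel=(+0.000,+0.000) ωy=+0.00 pitch=+0.0°
  b2     pos=(-0.039,+0.111) vel=(+0.000,+0.000) ωy=+0.00 pitch=-0.1°
  b3     pos=(+0.144,+0.037) vel=(+0.000,+0.000) ωy=+0.00 pitch=+180.0°

Key-timestep trajectory:
   step    t(s)  b1.x    b1.z    b1.vx   b1.vz   b2.x    b2.z    b2.vx   b2.vz   b3.x    b3.z    b3.vx   b3.vz 
     15  0.1154   +0.000  +0.037  -0.001  +0.000   -0.039  +0.111  -0.002  +0.001   +0.016  +0.180  +0.253  -0.144
     31  0.2385   +0.000  +0.037  +0.000  +0.001   -0.039  +0.111  +0.000  +0.001   +0.071  +0.128  +0.714  -0.051
     47  0.3615   +0.000  +0.037  +0.000  +0.000   -0.039  +0.111  +0.000  +0.000   +0.145  +0.030  -0.031  +0.154


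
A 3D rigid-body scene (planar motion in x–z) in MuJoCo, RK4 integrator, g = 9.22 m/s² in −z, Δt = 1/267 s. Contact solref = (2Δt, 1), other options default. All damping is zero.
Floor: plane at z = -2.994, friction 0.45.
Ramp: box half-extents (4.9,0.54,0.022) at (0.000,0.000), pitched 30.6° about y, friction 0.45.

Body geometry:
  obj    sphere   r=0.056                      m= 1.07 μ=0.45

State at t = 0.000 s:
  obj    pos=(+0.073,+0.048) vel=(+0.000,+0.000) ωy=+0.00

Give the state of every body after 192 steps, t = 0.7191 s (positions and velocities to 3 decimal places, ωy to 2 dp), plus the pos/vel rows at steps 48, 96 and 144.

State at t = 0.7191 s:
  obj    pos=(+0.819,-0.394) vel=(+2.075,-1.227) ωy=+43.04

Key-timestep trajectory:
   step    t(s)  obj.x    obj.z    obj.vx   obj.vz 
     48  0.1798   +0.120  +0.020  +0.519  -0.307
     96  0.3596   +0.259  -0.063  +1.038  -0.614
    144  0.5393   +0.493  -0.201  +1.556  -0.920


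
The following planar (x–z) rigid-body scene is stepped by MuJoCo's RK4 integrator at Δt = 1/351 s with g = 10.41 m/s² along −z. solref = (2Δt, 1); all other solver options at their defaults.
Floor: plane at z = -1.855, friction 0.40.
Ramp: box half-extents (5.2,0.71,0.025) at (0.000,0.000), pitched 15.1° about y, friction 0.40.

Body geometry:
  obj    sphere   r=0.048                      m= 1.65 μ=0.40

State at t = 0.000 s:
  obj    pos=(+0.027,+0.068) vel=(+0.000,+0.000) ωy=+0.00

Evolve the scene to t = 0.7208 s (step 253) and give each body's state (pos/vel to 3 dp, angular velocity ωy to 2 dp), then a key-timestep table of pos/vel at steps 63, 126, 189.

State at t = 0.7208 s:
  obj    pos=(+0.513,-0.063) vel=(+1.348,-0.364) ωy=+29.08

Key-timestep trajectory:
   step    t(s)  obj.x    obj.z    obj.vx   obj.vz 
     63  0.1795   +0.057  +0.060  +0.336  -0.091
    126  0.3590   +0.148  +0.036  +0.671  -0.181
    189  0.5385   +0.298  -0.005  +1.007  -0.272


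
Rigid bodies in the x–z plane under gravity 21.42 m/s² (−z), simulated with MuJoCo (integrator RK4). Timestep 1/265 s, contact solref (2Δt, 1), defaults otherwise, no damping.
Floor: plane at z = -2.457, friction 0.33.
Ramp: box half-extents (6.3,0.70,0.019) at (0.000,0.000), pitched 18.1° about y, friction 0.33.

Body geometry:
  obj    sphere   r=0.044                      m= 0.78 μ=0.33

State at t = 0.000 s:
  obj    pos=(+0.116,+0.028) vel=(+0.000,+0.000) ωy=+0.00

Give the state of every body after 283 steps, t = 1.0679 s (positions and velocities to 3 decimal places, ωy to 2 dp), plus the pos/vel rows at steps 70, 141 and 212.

State at t = 1.0679 s:
  obj    pos=(+2.693,-0.814) vel=(+4.825,-1.577) ωy=+115.36

Key-timestep trajectory:
   step    t(s)  obj.x    obj.z    obj.vx   obj.vz 
     70  0.2642   +0.274  -0.023  +1.194  -0.390
    141  0.5321   +0.756  -0.181  +2.404  -0.786
    212  0.8000   +1.562  -0.444  +3.614  -1.181


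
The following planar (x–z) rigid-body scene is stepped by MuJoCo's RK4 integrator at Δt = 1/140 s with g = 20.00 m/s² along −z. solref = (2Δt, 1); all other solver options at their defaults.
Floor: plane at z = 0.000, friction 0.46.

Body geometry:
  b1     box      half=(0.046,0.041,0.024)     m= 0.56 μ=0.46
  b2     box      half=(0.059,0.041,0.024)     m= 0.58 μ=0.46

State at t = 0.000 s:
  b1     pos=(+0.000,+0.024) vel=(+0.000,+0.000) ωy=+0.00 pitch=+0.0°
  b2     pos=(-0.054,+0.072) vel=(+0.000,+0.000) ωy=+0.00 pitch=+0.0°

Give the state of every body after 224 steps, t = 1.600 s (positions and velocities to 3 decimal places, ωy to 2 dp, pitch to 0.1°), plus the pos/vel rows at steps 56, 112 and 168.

State at t = 1.600 s:
  b1     pos=(+0.001,+0.024) vel=(+0.001,+0.000) ωy=+0.00 pitch=+0.0°
  b2     pos=(-0.069,+0.058) vel=(+0.000,-0.001) ωy=+0.03 pitch=-43.8°

Key-timestep trajectory:
   step    t(s)  b1.x    b1.z    b1.vx   b1.vz   b2.x    b2.z    b2.vx   b2.vz 
     56  0.4000   +0.000  +0.024  +0.001  +0.000   -0.068  +0.059  -0.007  +0.000
    112  0.8000   +0.001  +0.024  +0.001  +0.000   -0.068  +0.059  +0.000  -0.001
    168  1.2000   +0.001  +0.024  +0.001  +0.000   -0.068  +0.058  +0.000  -0.001


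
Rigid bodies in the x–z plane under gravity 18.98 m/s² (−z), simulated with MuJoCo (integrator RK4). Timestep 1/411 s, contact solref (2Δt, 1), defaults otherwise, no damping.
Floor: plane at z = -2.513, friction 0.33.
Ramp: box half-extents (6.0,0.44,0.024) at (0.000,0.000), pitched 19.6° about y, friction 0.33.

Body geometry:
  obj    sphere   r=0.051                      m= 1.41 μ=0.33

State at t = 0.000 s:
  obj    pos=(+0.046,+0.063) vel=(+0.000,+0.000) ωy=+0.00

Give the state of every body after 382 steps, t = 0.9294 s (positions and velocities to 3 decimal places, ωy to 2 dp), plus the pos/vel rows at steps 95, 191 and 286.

State at t = 0.9294 s:
  obj    pos=(+1.897,-0.596) vel=(+3.982,-1.418) ωy=+82.87

Key-timestep trajectory:
   step    t(s)  obj.x    obj.z    obj.vx   obj.vz 
     95  0.2311   +0.161  +0.022  +0.990  -0.353
    191  0.4647   +0.509  -0.102  +1.991  -0.709
    286  0.6959   +1.083  -0.306  +2.981  -1.062


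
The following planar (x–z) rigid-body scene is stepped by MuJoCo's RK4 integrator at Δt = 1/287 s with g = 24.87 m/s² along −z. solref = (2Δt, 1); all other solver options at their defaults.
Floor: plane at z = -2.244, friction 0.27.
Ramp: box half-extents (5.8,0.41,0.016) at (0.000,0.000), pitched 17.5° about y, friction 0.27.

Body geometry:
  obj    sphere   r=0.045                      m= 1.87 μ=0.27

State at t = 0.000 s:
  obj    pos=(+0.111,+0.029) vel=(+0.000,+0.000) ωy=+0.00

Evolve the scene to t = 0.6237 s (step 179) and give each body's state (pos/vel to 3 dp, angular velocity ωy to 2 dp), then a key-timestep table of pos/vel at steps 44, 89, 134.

State at t = 0.6237 s:
  obj    pos=(+1.102,-0.283) vel=(+3.178,-1.002) ωy=+74.02

Key-timestep trajectory:
   step    t(s)  obj.x    obj.z    obj.vx   obj.vz 
     44  0.1533   +0.171  +0.010  +0.781  -0.246
     89  0.3101   +0.356  -0.048  +1.580  -0.498
    134  0.4669   +0.666  -0.146  +2.379  -0.750


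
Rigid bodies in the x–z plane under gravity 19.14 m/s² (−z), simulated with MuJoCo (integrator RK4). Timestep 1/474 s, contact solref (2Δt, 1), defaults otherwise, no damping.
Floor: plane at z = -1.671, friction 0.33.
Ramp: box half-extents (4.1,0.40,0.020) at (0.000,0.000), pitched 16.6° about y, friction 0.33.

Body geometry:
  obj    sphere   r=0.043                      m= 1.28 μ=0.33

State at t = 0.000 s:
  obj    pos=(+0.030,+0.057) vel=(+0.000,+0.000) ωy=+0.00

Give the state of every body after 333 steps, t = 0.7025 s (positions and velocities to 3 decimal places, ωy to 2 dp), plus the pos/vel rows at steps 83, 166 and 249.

State at t = 0.7025 s:
  obj    pos=(+0.954,-0.219) vel=(+2.630,-0.784) ωy=+63.81

Key-timestep trajectory:
   step    t(s)  obj.x    obj.z    obj.vx   obj.vz 
     83  0.1751   +0.087  +0.040  +0.655  -0.195
    166  0.3502   +0.260  -0.012  +1.311  -0.391
    249  0.5253   +0.546  -0.097  +1.966  -0.586


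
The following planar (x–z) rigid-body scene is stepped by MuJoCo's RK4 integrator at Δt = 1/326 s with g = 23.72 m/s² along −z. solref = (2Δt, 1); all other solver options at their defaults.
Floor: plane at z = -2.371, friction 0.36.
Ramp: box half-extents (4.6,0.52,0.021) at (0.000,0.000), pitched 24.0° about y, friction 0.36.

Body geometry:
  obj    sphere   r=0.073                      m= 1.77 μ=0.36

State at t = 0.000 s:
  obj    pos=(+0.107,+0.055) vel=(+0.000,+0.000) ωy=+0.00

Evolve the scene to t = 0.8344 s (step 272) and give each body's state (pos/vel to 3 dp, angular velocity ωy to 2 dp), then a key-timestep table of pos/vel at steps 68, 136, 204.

State at t = 0.8344 s:
  obj    pos=(+2.299,-0.920) vel=(+5.253,-2.339) ωy=+78.76

Key-timestep trajectory:
   step    t(s)  obj.x    obj.z    obj.vx   obj.vz 
     68  0.2086   +0.244  -0.006  +1.313  -0.585
    136  0.4172   +0.655  -0.189  +2.627  -1.169
    204  0.6258   +1.340  -0.494  +3.940  -1.754


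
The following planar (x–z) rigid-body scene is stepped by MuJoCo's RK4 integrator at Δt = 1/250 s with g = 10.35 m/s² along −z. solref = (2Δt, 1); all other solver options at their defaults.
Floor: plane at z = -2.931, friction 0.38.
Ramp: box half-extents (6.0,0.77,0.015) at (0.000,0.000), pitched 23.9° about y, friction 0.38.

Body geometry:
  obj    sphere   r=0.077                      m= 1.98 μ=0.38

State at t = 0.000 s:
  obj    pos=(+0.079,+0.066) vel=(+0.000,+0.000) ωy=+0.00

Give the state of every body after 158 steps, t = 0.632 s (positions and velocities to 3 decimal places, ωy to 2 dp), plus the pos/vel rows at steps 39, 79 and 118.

State at t = 0.632 s:
  obj    pos=(+0.626,-0.177) vel=(+1.731,-0.767) ωy=+24.58

Key-timestep trajectory:
   step    t(s)  obj.x    obj.z    obj.vx   obj.vz 
     39  0.1560   +0.112  +0.051  +0.427  -0.189
     79  0.3160   +0.216  +0.005  +0.865  -0.383
    118  0.4720   +0.384  -0.070  +1.293  -0.573


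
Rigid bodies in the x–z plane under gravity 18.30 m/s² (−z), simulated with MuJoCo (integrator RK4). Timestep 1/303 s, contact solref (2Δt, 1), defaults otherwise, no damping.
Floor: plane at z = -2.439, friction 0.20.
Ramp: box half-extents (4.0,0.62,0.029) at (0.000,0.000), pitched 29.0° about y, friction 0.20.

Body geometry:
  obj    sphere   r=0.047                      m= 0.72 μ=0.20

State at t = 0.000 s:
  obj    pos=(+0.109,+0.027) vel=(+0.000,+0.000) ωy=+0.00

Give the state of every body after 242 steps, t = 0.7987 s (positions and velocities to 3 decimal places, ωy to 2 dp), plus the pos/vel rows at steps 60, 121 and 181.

State at t = 0.7987 s:
  obj    pos=(+1.877,-0.953) vel=(+4.427,-2.454) ωy=+107.66

Key-timestep trajectory:
   step    t(s)  obj.x    obj.z    obj.vx   obj.vz 
     60  0.1980   +0.218  -0.034  +1.098  -0.609
    121  0.3993   +0.551  -0.219  +2.214  -1.227
    181  0.5974   +1.098  -0.522  +3.311  -1.835
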